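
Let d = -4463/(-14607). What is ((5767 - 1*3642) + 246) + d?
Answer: 34637660/14607 ≈ 2371.3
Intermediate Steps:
d = 4463/14607 (d = -4463*(-1/14607) = 4463/14607 ≈ 0.30554)
((5767 - 1*3642) + 246) + d = ((5767 - 1*3642) + 246) + 4463/14607 = ((5767 - 3642) + 246) + 4463/14607 = (2125 + 246) + 4463/14607 = 2371 + 4463/14607 = 34637660/14607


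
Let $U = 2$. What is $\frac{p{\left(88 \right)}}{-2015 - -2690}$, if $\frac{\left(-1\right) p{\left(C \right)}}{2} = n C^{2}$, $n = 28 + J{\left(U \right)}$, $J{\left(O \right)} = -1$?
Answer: $- \frac{15488}{25} \approx -619.52$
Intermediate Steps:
$n = 27$ ($n = 28 - 1 = 27$)
$p{\left(C \right)} = - 54 C^{2}$ ($p{\left(C \right)} = - 2 \cdot 27 C^{2} = - 54 C^{2}$)
$\frac{p{\left(88 \right)}}{-2015 - -2690} = \frac{\left(-54\right) 88^{2}}{-2015 - -2690} = \frac{\left(-54\right) 7744}{-2015 + 2690} = - \frac{418176}{675} = \left(-418176\right) \frac{1}{675} = - \frac{15488}{25}$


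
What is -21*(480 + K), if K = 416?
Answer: -18816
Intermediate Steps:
-21*(480 + K) = -21*(480 + 416) = -21*896 = -18816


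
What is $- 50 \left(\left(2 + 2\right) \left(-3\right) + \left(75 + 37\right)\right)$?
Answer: $-5000$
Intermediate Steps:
$- 50 \left(\left(2 + 2\right) \left(-3\right) + \left(75 + 37\right)\right) = - 50 \left(4 \left(-3\right) + 112\right) = - 50 \left(-12 + 112\right) = \left(-50\right) 100 = -5000$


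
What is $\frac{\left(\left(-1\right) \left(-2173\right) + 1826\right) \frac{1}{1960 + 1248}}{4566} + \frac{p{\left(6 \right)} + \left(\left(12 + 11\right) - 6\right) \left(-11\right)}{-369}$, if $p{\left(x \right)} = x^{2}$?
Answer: $\frac{737760853}{1801670544} \approx 0.40949$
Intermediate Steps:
$\frac{\left(\left(-1\right) \left(-2173\right) + 1826\right) \frac{1}{1960 + 1248}}{4566} + \frac{p{\left(6 \right)} + \left(\left(12 + 11\right) - 6\right) \left(-11\right)}{-369} = \frac{\left(\left(-1\right) \left(-2173\right) + 1826\right) \frac{1}{1960 + 1248}}{4566} + \frac{6^{2} + \left(\left(12 + 11\right) - 6\right) \left(-11\right)}{-369} = \frac{2173 + 1826}{3208} \cdot \frac{1}{4566} + \left(36 + \left(23 - 6\right) \left(-11\right)\right) \left(- \frac{1}{369}\right) = 3999 \cdot \frac{1}{3208} \cdot \frac{1}{4566} + \left(36 + 17 \left(-11\right)\right) \left(- \frac{1}{369}\right) = \frac{3999}{3208} \cdot \frac{1}{4566} + \left(36 - 187\right) \left(- \frac{1}{369}\right) = \frac{1333}{4882576} - - \frac{151}{369} = \frac{1333}{4882576} + \frac{151}{369} = \frac{737760853}{1801670544}$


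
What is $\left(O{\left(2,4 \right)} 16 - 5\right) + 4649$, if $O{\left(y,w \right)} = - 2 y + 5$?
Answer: $4660$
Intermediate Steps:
$O{\left(y,w \right)} = 5 - 2 y$
$\left(O{\left(2,4 \right)} 16 - 5\right) + 4649 = \left(\left(5 - 4\right) 16 - 5\right) + 4649 = \left(1 \cdot 16 - 5\right) + 4649 = \left(16 - 5\right) + 4649 = 11 + 4649 = 4660$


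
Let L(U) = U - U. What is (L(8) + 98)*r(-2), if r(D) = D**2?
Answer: 392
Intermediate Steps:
L(U) = 0
(L(8) + 98)*r(-2) = (0 + 98)*(-2)**2 = 98*4 = 392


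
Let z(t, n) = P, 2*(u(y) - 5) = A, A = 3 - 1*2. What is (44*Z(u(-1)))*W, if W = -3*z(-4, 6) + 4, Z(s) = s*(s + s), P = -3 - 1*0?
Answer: 34606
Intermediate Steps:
A = 1 (A = 3 - 2 = 1)
P = -3 (P = -3 + 0 = -3)
u(y) = 11/2 (u(y) = 5 + (½)*1 = 5 + ½ = 11/2)
z(t, n) = -3
Z(s) = 2*s² (Z(s) = s*(2*s) = 2*s²)
W = 13 (W = -3*(-3) + 4 = 9 + 4 = 13)
(44*Z(u(-1)))*W = (44*(2*(11/2)²))*13 = (44*(2*(121/4)))*13 = (44*(121/2))*13 = 2662*13 = 34606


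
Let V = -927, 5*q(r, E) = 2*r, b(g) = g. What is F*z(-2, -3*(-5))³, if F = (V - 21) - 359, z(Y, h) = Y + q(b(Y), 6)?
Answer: 3586408/125 ≈ 28691.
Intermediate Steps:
q(r, E) = 2*r/5 (q(r, E) = (2*r)/5 = 2*r/5)
z(Y, h) = 7*Y/5 (z(Y, h) = Y + 2*Y/5 = 7*Y/5)
F = -1307 (F = (-927 - 21) - 359 = -948 - 359 = -1307)
F*z(-2, -3*(-5))³ = -1307*((7/5)*(-2))³ = -1307*(-14/5)³ = -1307*(-2744/125) = 3586408/125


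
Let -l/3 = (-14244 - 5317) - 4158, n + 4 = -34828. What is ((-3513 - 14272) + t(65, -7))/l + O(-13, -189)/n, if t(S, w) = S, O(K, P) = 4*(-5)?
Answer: -153949975/619635156 ≈ -0.24845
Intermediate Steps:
n = -34832 (n = -4 - 34828 = -34832)
O(K, P) = -20
l = 71157 (l = -3*((-14244 - 5317) - 4158) = -3*(-19561 - 4158) = -3*(-23719) = 71157)
((-3513 - 14272) + t(65, -7))/l + O(-13, -189)/n = ((-3513 - 14272) + 65)/71157 - 20/(-34832) = (-17785 + 65)*(1/71157) - 20*(-1/34832) = -17720*1/71157 + 5/8708 = -17720/71157 + 5/8708 = -153949975/619635156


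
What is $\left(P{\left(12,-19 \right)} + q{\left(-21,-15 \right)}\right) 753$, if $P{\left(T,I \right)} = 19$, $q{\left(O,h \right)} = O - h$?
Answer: $9789$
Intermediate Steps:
$\left(P{\left(12,-19 \right)} + q{\left(-21,-15 \right)}\right) 753 = \left(19 - 6\right) 753 = 13 \cdot 753 = 9789$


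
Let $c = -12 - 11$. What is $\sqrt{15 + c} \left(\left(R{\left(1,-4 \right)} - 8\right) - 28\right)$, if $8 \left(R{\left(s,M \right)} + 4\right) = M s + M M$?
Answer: $- 77 i \sqrt{2} \approx - 108.89 i$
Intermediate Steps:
$R{\left(s,M \right)} = -4 + \frac{M^{2}}{8} + \frac{M s}{8}$ ($R{\left(s,M \right)} = -4 + \frac{M s + M M}{8} = -4 + \frac{M s + M^{2}}{8} = -4 + \frac{M^{2} + M s}{8} = -4 + \left(\frac{M^{2}}{8} + \frac{M s}{8}\right) = -4 + \frac{M^{2}}{8} + \frac{M s}{8}$)
$c = -23$
$\sqrt{15 + c} \left(\left(R{\left(1,-4 \right)} - 8\right) - 28\right) = \sqrt{15 - 23} \left(\left(\left(-4 + \frac{\left(-4\right)^{2}}{8} + \frac{1}{8} \left(-4\right) 1\right) - 8\right) - 28\right) = \sqrt{-8} \left(\left(\left(-4 + \frac{1}{8} \cdot 16 - \frac{1}{2}\right) - 8\right) - 28\right) = 2 i \sqrt{2} \left(\left(\left(-4 + 2 - \frac{1}{2}\right) - 8\right) - 28\right) = 2 i \sqrt{2} \left(\left(- \frac{5}{2} - 8\right) - 28\right) = 2 i \sqrt{2} \left(- \frac{21}{2} - 28\right) = 2 i \sqrt{2} \left(- \frac{77}{2}\right) = - 77 i \sqrt{2}$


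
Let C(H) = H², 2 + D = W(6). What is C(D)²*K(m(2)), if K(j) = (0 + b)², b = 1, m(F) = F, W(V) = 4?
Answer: 16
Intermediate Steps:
D = 2 (D = -2 + 4 = 2)
K(j) = 1 (K(j) = (0 + 1)² = 1² = 1)
C(D)²*K(m(2)) = (2²)²*1 = 4²*1 = 16*1 = 16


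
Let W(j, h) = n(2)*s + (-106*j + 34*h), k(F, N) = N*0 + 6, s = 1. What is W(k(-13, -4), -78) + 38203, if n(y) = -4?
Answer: 34911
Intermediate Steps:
k(F, N) = 6 (k(F, N) = 0 + 6 = 6)
W(j, h) = -4 - 106*j + 34*h (W(j, h) = -4*1 + (-106*j + 34*h) = -4 + (-106*j + 34*h) = -4 - 106*j + 34*h)
W(k(-13, -4), -78) + 38203 = (-4 - 106*6 + 34*(-78)) + 38203 = (-4 - 636 - 2652) + 38203 = -3292 + 38203 = 34911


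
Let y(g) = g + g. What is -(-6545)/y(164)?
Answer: 6545/328 ≈ 19.954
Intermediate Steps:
y(g) = 2*g
-(-6545)/y(164) = -(-6545)/(2*164) = -(-6545)/328 = -1*(-6545/328) = 6545/328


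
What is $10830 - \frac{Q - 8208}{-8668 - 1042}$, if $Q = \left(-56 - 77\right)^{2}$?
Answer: $\frac{105168781}{9710} \approx 10831.0$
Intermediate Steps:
$Q = 17689$ ($Q = \left(-133\right)^{2} = 17689$)
$10830 - \frac{Q - 8208}{-8668 - 1042} = 10830 - \frac{17689 - 8208}{-8668 - 1042} = 10830 - \frac{9481}{-8668 - 1042} = 10830 - \frac{9481}{-9710} = 10830 - 9481 \left(- \frac{1}{9710}\right) = 10830 - - \frac{9481}{9710} = 10830 + \frac{9481}{9710} = \frac{105168781}{9710}$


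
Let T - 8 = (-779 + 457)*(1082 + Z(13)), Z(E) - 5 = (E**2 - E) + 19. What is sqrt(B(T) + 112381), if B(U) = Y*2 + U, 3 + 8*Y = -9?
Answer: I*sqrt(293978) ≈ 542.2*I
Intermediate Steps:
Y = -3/2 (Y = -3/8 + (1/8)*(-9) = -3/8 - 9/8 = -3/2 ≈ -1.5000)
Z(E) = 24 + E**2 - E (Z(E) = 5 + ((E**2 - E) + 19) = 5 + (19 + E**2 - E) = 24 + E**2 - E)
T = -406356 (T = 8 + (-779 + 457)*(1082 + (24 + 13**2 - 1*13)) = 8 - 322*(1082 + (24 + 169 - 13)) = 8 - 322*(1082 + 180) = 8 - 322*1262 = 8 - 406364 = -406356)
B(U) = -3 + U (B(U) = -3/2*2 + U = -3 + U)
sqrt(B(T) + 112381) = sqrt((-3 - 406356) + 112381) = sqrt(-406359 + 112381) = sqrt(-293978) = I*sqrt(293978)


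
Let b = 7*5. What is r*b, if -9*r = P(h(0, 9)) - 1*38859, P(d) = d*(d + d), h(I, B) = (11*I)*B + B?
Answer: 451465/3 ≈ 1.5049e+5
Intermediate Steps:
b = 35
h(I, B) = B + 11*B*I (h(I, B) = 11*B*I + B = B + 11*B*I)
P(d) = 2*d² (P(d) = d*(2*d) = 2*d²)
r = 12899/3 (r = -(2*(9*(1 + 11*0))² - 1*38859)/9 = -(2*(9*(1 + 0))² - 38859)/9 = -(2*(9*1)² - 38859)/9 = -(2*9² - 38859)/9 = -(2*81 - 38859)/9 = -(162 - 38859)/9 = -⅑*(-38697) = 12899/3 ≈ 4299.7)
r*b = (12899/3)*35 = 451465/3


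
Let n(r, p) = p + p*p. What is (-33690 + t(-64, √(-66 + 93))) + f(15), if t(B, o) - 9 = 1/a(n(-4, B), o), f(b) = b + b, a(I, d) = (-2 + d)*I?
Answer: -1560329567/46368 + √3/30912 ≈ -33651.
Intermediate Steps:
n(r, p) = p + p²
a(I, d) = I*(-2 + d)
f(b) = 2*b
t(B, o) = 9 + 1/(B*(1 + B)*(-2 + o)) (t(B, o) = 9 + 1/((B*(1 + B))*(-2 + o)) = 9 + 1/(B*(1 + B)*(-2 + o)))
(-33690 + t(-64, √(-66 + 93))) + f(15) = (-33690 + (9 + 1/((-64)*(1 - 64)*(-2 + √(-66 + 93))))) + 2*15 = (-33690 + (9 - 1/64/(-63*(-2 + √27)))) + 30 = (-33690 + (9 - 1/64*(-1/63)/(-2 + 3*√3))) + 30 = (-33690 + (9 + 1/(4032*(-2 + 3*√3)))) + 30 = (-33681 + 1/(4032*(-2 + 3*√3))) + 30 = -33651 + 1/(4032*(-2 + 3*√3))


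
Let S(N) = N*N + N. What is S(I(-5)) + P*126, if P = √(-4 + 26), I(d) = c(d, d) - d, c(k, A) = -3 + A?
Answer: 6 + 126*√22 ≈ 596.99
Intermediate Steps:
I(d) = -3 (I(d) = (-3 + d) - d = -3)
S(N) = N + N² (S(N) = N² + N = N + N²)
P = √22 ≈ 4.6904
S(I(-5)) + P*126 = -3*(1 - 3) + √22*126 = -3*(-2) + 126*√22 = 6 + 126*√22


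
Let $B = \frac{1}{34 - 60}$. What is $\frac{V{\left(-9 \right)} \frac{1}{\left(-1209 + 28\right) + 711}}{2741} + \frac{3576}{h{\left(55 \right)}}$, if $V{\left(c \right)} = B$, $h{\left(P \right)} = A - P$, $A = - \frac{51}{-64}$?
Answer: $- \frac{7665804253811}{116194224380} \approx -65.974$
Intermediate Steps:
$A = \frac{51}{64}$ ($A = \left(-51\right) \left(- \frac{1}{64}\right) = \frac{51}{64} \approx 0.79688$)
$B = - \frac{1}{26}$ ($B = \frac{1}{-26} = - \frac{1}{26} \approx -0.038462$)
$h{\left(P \right)} = \frac{51}{64} - P$
$V{\left(c \right)} = - \frac{1}{26}$
$\frac{V{\left(-9 \right)} \frac{1}{\left(-1209 + 28\right) + 711}}{2741} + \frac{3576}{h{\left(55 \right)}} = \frac{\left(- \frac{1}{26}\right) \frac{1}{\left(-1209 + 28\right) + 711}}{2741} + \frac{3576}{\frac{51}{64} - 55} = - \frac{1}{26 \left(-1181 + 711\right)} \frac{1}{2741} + \frac{3576}{\frac{51}{64} - 55} = - \frac{1}{26 \left(-470\right)} \frac{1}{2741} + \frac{3576}{- \frac{3469}{64}} = \left(- \frac{1}{26}\right) \left(- \frac{1}{470}\right) \frac{1}{2741} + 3576 \left(- \frac{64}{3469}\right) = \frac{1}{12220} \cdot \frac{1}{2741} - \frac{228864}{3469} = \frac{1}{33495020} - \frac{228864}{3469} = - \frac{7665804253811}{116194224380}$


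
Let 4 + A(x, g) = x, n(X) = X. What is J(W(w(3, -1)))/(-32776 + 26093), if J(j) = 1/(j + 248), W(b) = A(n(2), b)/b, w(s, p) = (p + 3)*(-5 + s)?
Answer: -2/3321451 ≈ -6.0215e-7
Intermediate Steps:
A(x, g) = -4 + x
w(s, p) = (-5 + s)*(3 + p) (w(s, p) = (3 + p)*(-5 + s) = (-5 + s)*(3 + p))
W(b) = -2/b (W(b) = (-4 + 2)/b = -2/b)
J(j) = 1/(248 + j)
J(W(w(3, -1)))/(-32776 + 26093) = 1/((248 - 2/(-15 - 5*(-1) + 3*3 - 1*3))*(-32776 + 26093)) = 1/((248 - 2/(-15 + 5 + 9 - 3))*(-6683)) = -1/6683/(248 - 2/(-4)) = -1/6683/(248 - 2*(-¼)) = -1/6683/(248 + ½) = -1/6683/(497/2) = (2/497)*(-1/6683) = -2/3321451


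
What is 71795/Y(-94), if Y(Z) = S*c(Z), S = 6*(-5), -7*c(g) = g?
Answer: -100513/564 ≈ -178.21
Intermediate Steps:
c(g) = -g/7
S = -30
Y(Z) = 30*Z/7 (Y(Z) = -(-30)*Z/7 = 30*Z/7)
71795/Y(-94) = 71795/(((30/7)*(-94))) = 71795/(-2820/7) = 71795*(-7/2820) = -100513/564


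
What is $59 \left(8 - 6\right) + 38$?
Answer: $156$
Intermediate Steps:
$59 \left(8 - 6\right) + 38 = 59 \cdot 2 + 38 = 118 + 38 = 156$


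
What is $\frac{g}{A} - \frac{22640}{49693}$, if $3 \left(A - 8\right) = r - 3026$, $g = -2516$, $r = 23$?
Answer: $\frac{102546068}{49345149} \approx 2.0781$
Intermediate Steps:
$A = -993$ ($A = 8 + \frac{23 - 3026}{3} = 8 + \frac{1}{3} \left(-3003\right) = 8 - 1001 = -993$)
$\frac{g}{A} - \frac{22640}{49693} = - \frac{2516}{-993} - \frac{22640}{49693} = \left(-2516\right) \left(- \frac{1}{993}\right) - \frac{22640}{49693} = \frac{2516}{993} - \frac{22640}{49693} = \frac{102546068}{49345149}$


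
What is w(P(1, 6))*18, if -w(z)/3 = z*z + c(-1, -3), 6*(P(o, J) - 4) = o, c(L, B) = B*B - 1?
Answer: -2739/2 ≈ -1369.5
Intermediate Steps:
c(L, B) = -1 + B² (c(L, B) = B² - 1 = -1 + B²)
P(o, J) = 4 + o/6
w(z) = -24 - 3*z² (w(z) = -3*(z*z + (-1 + (-3)²)) = -3*(z² + (-1 + 9)) = -3*(z² + 8) = -3*(8 + z²) = -24 - 3*z²)
w(P(1, 6))*18 = (-24 - 3*(4 + (⅙)*1)²)*18 = (-24 - 3*(4 + ⅙)²)*18 = (-24 - 3*(25/6)²)*18 = (-24 - 3*625/36)*18 = (-24 - 625/12)*18 = -913/12*18 = -2739/2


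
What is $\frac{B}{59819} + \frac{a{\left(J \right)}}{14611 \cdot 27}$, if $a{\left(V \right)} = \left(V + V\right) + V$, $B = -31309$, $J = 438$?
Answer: $- \frac{1363633823}{2622046227} \approx -0.52006$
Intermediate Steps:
$a{\left(V \right)} = 3 V$ ($a{\left(V \right)} = 2 V + V = 3 V$)
$\frac{B}{59819} + \frac{a{\left(J \right)}}{14611 \cdot 27} = - \frac{31309}{59819} + \frac{3 \cdot 438}{14611 \cdot 27} = \left(-31309\right) \frac{1}{59819} + \frac{1314}{394497} = - \frac{31309}{59819} + 1314 \cdot \frac{1}{394497} = - \frac{31309}{59819} + \frac{146}{43833} = - \frac{1363633823}{2622046227}$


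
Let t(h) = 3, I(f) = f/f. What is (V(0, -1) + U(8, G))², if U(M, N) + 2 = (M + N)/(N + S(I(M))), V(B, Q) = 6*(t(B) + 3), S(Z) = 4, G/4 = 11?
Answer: 177241/144 ≈ 1230.8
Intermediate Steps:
I(f) = 1
G = 44 (G = 4*11 = 44)
V(B, Q) = 36 (V(B, Q) = 6*(3 + 3) = 6*6 = 36)
U(M, N) = -2 + (M + N)/(4 + N) (U(M, N) = -2 + (M + N)/(N + 4) = -2 + (M + N)/(4 + N))
(V(0, -1) + U(8, G))² = (36 + (-8 + 8 - 1*44)/(4 + 44))² = (36 + (-8 + 8 - 44)/48)² = (36 + (1/48)*(-44))² = (36 - 11/12)² = (421/12)² = 177241/144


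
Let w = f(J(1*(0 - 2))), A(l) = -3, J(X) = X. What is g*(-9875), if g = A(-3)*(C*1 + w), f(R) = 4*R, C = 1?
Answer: -207375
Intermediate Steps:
w = -8 (w = 4*(1*(0 - 2)) = 4*(1*(-2)) = 4*(-2) = -8)
g = 21 (g = -3*(1*1 - 8) = -3*(1 - 8) = -3*(-7) = 21)
g*(-9875) = 21*(-9875) = -207375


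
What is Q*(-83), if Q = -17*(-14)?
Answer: -19754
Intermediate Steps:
Q = 238
Q*(-83) = 238*(-83) = -19754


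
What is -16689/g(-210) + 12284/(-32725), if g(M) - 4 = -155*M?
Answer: -946040861/1065329650 ≈ -0.88803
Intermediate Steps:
g(M) = 4 - 155*M
-16689/g(-210) + 12284/(-32725) = -16689/(4 - 155*(-210)) + 12284/(-32725) = -16689/(4 + 32550) + 12284*(-1/32725) = -16689/32554 - 12284/32725 = -946040861/1065329650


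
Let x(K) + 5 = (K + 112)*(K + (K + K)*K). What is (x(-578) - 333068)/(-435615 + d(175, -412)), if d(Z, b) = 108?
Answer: 311430013/435507 ≈ 715.10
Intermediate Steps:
x(K) = -5 + (112 + K)*(K + 2*K**2) (x(K) = -5 + (K + 112)*(K + (K + K)*K) = -5 + (112 + K)*(K + (2*K)*K) = -5 + (112 + K)*(K + 2*K**2))
(x(-578) - 333068)/(-435615 + d(175, -412)) = ((-5 + 2*(-578)**3 + 112*(-578) + 225*(-578)**2) - 333068)/(-435615 + 108) = ((-5 + 2*(-193100552) - 64736 + 225*334084) - 333068)/(-435507) = ((-5 - 386201104 - 64736 + 75168900) - 333068)*(-1/435507) = (-311096945 - 333068)*(-1/435507) = -311430013*(-1/435507) = 311430013/435507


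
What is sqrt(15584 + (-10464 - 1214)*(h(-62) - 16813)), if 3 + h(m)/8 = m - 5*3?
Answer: sqrt(203831718) ≈ 14277.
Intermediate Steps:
h(m) = -144 + 8*m (h(m) = -24 + 8*(m - 5*3) = -24 + 8*(m - 1*15) = -24 + 8*(m - 15) = -24 + 8*(-15 + m) = -24 + (-120 + 8*m) = -144 + 8*m)
sqrt(15584 + (-10464 - 1214)*(h(-62) - 16813)) = sqrt(15584 + (-10464 - 1214)*((-144 + 8*(-62)) - 16813)) = sqrt(15584 - 11678*((-144 - 496) - 16813)) = sqrt(15584 - 11678*(-640 - 16813)) = sqrt(15584 - 11678*(-17453)) = sqrt(15584 + 203816134) = sqrt(203831718)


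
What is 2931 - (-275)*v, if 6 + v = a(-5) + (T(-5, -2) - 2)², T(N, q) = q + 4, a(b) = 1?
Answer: 1556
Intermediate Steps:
T(N, q) = 4 + q
v = -5 (v = -6 + (1 + ((4 - 2) - 2)²) = -6 + (1 + (2 - 2)²) = -6 + (1 + 0²) = -6 + (1 + 0) = -6 + 1 = -5)
2931 - (-275)*v = 2931 - (-275)*(-5) = 2931 - 1*1375 = 2931 - 1375 = 1556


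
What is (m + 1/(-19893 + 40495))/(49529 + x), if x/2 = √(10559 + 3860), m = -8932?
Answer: -3038060371109/16846009309110 + 61339021*√14419/8423004654555 ≈ -0.17947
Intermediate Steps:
x = 2*√14419 (x = 2*√(10559 + 3860) = 2*√14419 ≈ 240.16)
(m + 1/(-19893 + 40495))/(49529 + x) = (-8932 + 1/(-19893 + 40495))/(49529 + 2*√14419) = (-8932 + 1/20602)/(49529 + 2*√14419) = -184017063/(20602*(49529 + 2*√14419))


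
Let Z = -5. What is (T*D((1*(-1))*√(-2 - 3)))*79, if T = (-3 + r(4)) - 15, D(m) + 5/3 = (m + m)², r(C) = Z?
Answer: 118105/3 ≈ 39368.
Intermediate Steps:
r(C) = -5
D(m) = -5/3 + 4*m² (D(m) = -5/3 + (m + m)² = -5/3 + (2*m)² = -5/3 + 4*m²)
T = -23 (T = (-3 - 5) - 15 = -8 - 15 = -23)
(T*D((1*(-1))*√(-2 - 3)))*79 = -23*(-5/3 + 4*((1*(-1))*√(-2 - 3))²)*79 = -23*(-5/3 + 4*(-√(-5))²)*79 = -23*(-5/3 + 4*(-I*√5)²)*79 = -23*(-5/3 + 4*(-5))*79 = -23*(-5/3 - 20)*79 = -23*(-65/3)*79 = (1495/3)*79 = 118105/3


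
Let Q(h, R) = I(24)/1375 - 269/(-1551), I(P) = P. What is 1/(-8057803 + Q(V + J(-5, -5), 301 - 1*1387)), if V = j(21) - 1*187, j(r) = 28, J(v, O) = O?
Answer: -193875/1562206519616 ≈ -1.2410e-7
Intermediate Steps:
V = -159 (V = 28 - 1*187 = 28 - 187 = -159)
Q(h, R) = 37009/193875 (Q(h, R) = 24/1375 - 269/(-1551) = 24*(1/1375) - 269*(-1/1551) = 24/1375 + 269/1551 = 37009/193875)
1/(-8057803 + Q(V + J(-5, -5), 301 - 1*1387)) = 1/(-8057803 + 37009/193875) = 1/(-1562206519616/193875) = -193875/1562206519616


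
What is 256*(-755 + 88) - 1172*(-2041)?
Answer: 2221300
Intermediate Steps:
256*(-755 + 88) - 1172*(-2041) = 256*(-667) - 1*(-2392052) = -170752 + 2392052 = 2221300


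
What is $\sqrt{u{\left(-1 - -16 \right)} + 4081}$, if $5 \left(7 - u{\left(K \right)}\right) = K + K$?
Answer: $\sqrt{4082} \approx 63.891$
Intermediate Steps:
$u{\left(K \right)} = 7 - \frac{2 K}{5}$ ($u{\left(K \right)} = 7 - \frac{K + K}{5} = 7 - \frac{2 K}{5}$)
$\sqrt{u{\left(-1 - -16 \right)} + 4081} = \sqrt{\left(7 - \frac{2 \left(-1 - -16\right)}{5}\right) + 4081} = \sqrt{\left(7 - \frac{2 \left(-1 + 16\right)}{5}\right) + 4081} = \sqrt{\left(7 - 6\right) + 4081} = \sqrt{1 + 4081} = \sqrt{4082}$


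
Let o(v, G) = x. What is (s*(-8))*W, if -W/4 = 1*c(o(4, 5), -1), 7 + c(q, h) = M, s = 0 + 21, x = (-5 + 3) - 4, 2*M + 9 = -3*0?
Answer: -7728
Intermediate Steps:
M = -9/2 (M = -9/2 + (-3*0)/2 = -9/2 + (1/2)*0 = -9/2 + 0 = -9/2 ≈ -4.5000)
x = -6 (x = -2 - 4 = -6)
o(v, G) = -6
s = 21
c(q, h) = -23/2 (c(q, h) = -7 - 9/2 = -23/2)
W = 46 (W = -4*(-23)/2 = -4*(-23/2) = 46)
(s*(-8))*W = (21*(-8))*46 = -168*46 = -7728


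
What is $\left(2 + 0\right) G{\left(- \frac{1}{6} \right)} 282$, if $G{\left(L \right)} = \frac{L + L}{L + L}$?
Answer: $564$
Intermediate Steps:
$G{\left(L \right)} = 1$ ($G{\left(L \right)} = \frac{2 L}{2 L} = 2 L \frac{1}{2 L} = 1$)
$\left(2 + 0\right) G{\left(- \frac{1}{6} \right)} 282 = \left(2 + 0\right) 1 \cdot 282 = 2 \cdot 1 \cdot 282 = 2 \cdot 282 = 564$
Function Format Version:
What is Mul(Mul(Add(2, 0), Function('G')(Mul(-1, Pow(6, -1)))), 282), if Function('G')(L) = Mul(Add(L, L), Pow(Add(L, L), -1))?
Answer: 564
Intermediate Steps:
Function('G')(L) = 1 (Function('G')(L) = Mul(Mul(2, L), Pow(Mul(2, L), -1)) = Mul(Mul(2, L), Mul(Rational(1, 2), Pow(L, -1))) = 1)
Mul(Mul(Add(2, 0), Function('G')(Mul(-1, Pow(6, -1)))), 282) = Mul(Mul(Add(2, 0), 1), 282) = Mul(Mul(2, 1), 282) = Mul(2, 282) = 564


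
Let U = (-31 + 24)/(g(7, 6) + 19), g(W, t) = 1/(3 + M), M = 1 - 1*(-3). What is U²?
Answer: 2401/17956 ≈ 0.13372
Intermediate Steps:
M = 4 (M = 1 + 3 = 4)
g(W, t) = ⅐ (g(W, t) = 1/(3 + 4) = 1/7 = ⅐)
U = -49/134 (U = (-31 + 24)/(⅐ + 19) = -7/134/7 = -7*7/134 = -49/134 ≈ -0.36567)
U² = (-49/134)² = 2401/17956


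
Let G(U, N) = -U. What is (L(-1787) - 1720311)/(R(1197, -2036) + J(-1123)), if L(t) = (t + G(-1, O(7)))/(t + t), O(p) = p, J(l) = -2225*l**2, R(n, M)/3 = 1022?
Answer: 236476528/385718308441 ≈ 0.00061308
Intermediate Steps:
R(n, M) = 3066 (R(n, M) = 3*1022 = 3066)
L(t) = (1 + t)/(2*t) (L(t) = (t - 1*(-1))/(t + t) = (t + 1)/((2*t)) = (1 + t)*(1/(2*t)) = (1 + t)/(2*t))
(L(-1787) - 1720311)/(R(1197, -2036) + J(-1123)) = ((1/2)*(1 - 1787)/(-1787) - 1720311)/(3066 - 2225*(-1123)**2) = ((1/2)*(-1/1787)*(-1786) - 1720311)/(3066 - 2225*1261129) = (893/1787 - 1720311)/(3066 - 2806012025) = -3074194864/1787/(-2806008959) = -3074194864/1787*(-1/2806008959) = 236476528/385718308441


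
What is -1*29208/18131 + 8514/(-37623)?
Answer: -417753306/227380871 ≈ -1.8372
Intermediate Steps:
-1*29208/18131 + 8514/(-37623) = -29208*1/18131 + 8514*(-1/37623) = -29208/18131 - 2838/12541 = -417753306/227380871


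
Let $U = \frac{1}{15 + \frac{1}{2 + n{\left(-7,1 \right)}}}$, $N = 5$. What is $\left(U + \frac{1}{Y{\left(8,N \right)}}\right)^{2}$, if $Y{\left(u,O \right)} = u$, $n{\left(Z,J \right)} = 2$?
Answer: $\frac{8649}{238144} \approx 0.036318$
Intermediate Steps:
$U = \frac{4}{61}$ ($U = \frac{1}{15 + \frac{1}{2 + 2}} = \frac{1}{15 + \frac{1}{4}} = \frac{1}{\frac{61}{4}} = \frac{4}{61} \approx 0.065574$)
$\left(U + \frac{1}{Y{\left(8,N \right)}}\right)^{2} = \left(\frac{4}{61} + \frac{1}{8}\right)^{2} = \left(\frac{93}{488}\right)^{2} = \frac{8649}{238144}$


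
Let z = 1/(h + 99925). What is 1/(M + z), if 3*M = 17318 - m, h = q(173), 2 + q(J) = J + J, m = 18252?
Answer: -100269/31217081 ≈ -0.0032120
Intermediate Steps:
q(J) = -2 + 2*J (q(J) = -2 + (J + J) = -2 + 2*J)
h = 344 (h = -2 + 2*173 = -2 + 346 = 344)
z = 1/100269 (z = 1/(344 + 99925) = 1/100269 ≈ 9.9732e-6)
M = -934/3 (M = (17318 - 1*18252)/3 = (17318 - 18252)/3 = (⅓)*(-934) = -934/3 ≈ -311.33)
1/(M + z) = 1/(-934/3 + 1/100269) = 1/(-31217081/100269) = -100269/31217081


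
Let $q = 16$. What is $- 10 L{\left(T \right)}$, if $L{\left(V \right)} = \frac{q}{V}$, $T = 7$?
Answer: $- \frac{160}{7} \approx -22.857$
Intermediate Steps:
$L{\left(V \right)} = \frac{16}{V}$
$- 10 L{\left(T \right)} = - 10 \cdot \frac{16}{7} = - 10 \cdot 16 \cdot \frac{1}{7} = \left(-10\right) \frac{16}{7} = - \frac{160}{7}$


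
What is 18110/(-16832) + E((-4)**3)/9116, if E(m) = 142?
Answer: -20337577/19180064 ≈ -1.0604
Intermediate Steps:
18110/(-16832) + E((-4)**3)/9116 = 18110/(-16832) + 142/9116 = 18110*(-1/16832) + 142*(1/9116) = -9055/8416 + 71/4558 = -20337577/19180064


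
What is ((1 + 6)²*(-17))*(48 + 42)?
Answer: -74970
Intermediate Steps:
((1 + 6)²*(-17))*(48 + 42) = (7²*(-17))*90 = (49*(-17))*90 = -833*90 = -74970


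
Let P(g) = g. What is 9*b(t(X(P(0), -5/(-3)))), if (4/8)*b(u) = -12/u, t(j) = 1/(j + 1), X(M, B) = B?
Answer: -576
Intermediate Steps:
t(j) = 1/(1 + j)
b(u) = -24/u (b(u) = 2*(-12/u) = -24/u)
9*b(t(X(P(0), -5/(-3)))) = 9*(-24/(1/(1 - 5/(-3)))) = 9*(-24/(1/(1 - 5*(-1/3)))) = 9*(-24/(1/(1 + 5/3))) = 9*(-24/(1/(8/3))) = 9*(-24/3/8) = 9*(-24*8/3) = 9*(-64) = -576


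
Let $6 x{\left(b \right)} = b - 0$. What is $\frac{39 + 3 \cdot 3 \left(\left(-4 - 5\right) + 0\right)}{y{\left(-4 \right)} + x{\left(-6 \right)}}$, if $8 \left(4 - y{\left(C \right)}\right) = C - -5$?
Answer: $- \frac{336}{23} \approx -14.609$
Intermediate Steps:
$y{\left(C \right)} = \frac{27}{8} - \frac{C}{8}$ ($y{\left(C \right)} = 4 - \frac{C - -5}{8} = 4 - \frac{C + 5}{8} = 4 - \frac{5 + C}{8} = 4 - \left(\frac{5}{8} + \frac{C}{8}\right) = \frac{27}{8} - \frac{C}{8}$)
$x{\left(b \right)} = \frac{b}{6}$ ($x{\left(b \right)} = \frac{b - 0}{6} = \frac{b + 0}{6} = \frac{b}{6}$)
$\frac{39 + 3 \cdot 3 \left(\left(-4 - 5\right) + 0\right)}{y{\left(-4 \right)} + x{\left(-6 \right)}} = \frac{39 + 3 \cdot 3 \left(\left(-4 - 5\right) + 0\right)}{\left(\frac{27}{8} - - \frac{1}{2}\right) + \frac{1}{6} \left(-6\right)} = \frac{39 + 9 \left(-9 + 0\right)}{\left(\frac{27}{8} + \frac{1}{2}\right) - 1} = \frac{39 + 9 \left(-9\right)}{\frac{31}{8} - 1} = \frac{39 - 81}{\frac{23}{8}} = \frac{8}{23} \left(-42\right) = - \frac{336}{23}$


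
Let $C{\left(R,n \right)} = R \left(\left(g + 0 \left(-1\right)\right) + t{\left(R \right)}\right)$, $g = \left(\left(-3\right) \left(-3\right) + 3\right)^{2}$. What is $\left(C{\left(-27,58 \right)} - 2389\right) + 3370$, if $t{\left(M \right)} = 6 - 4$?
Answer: $-2961$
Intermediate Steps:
$g = 144$ ($g = \left(9 + 3\right)^{2} = 12^{2} = 144$)
$t{\left(M \right)} = 2$ ($t{\left(M \right)} = 6 - 4 = 2$)
$C{\left(R,n \right)} = 146 R$ ($C{\left(R,n \right)} = R \left(\left(144 + 0 \left(-1\right)\right) + 2\right) = R \left(\left(144 + 0\right) + 2\right) = R \left(144 + 2\right) = R 146 = 146 R$)
$\left(C{\left(-27,58 \right)} - 2389\right) + 3370 = \left(146 \left(-27\right) - 2389\right) + 3370 = \left(-3942 - 2389\right) + 3370 = -6331 + 3370 = -2961$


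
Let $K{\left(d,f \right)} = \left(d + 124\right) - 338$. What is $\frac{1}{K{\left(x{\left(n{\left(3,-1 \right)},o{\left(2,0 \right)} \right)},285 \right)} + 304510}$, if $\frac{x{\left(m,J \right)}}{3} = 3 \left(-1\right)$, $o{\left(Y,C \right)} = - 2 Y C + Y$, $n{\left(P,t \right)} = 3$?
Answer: $\frac{1}{304287} \approx 3.2864 \cdot 10^{-6}$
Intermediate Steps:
$o{\left(Y,C \right)} = Y - 2 C Y$ ($o{\left(Y,C \right)} = - 2 C Y + Y = Y - 2 C Y$)
$x{\left(m,J \right)} = -9$ ($x{\left(m,J \right)} = 3 \cdot 3 \left(-1\right) = 3 \left(-3\right) = -9$)
$K{\left(d,f \right)} = -214 + d$ ($K{\left(d,f \right)} = \left(124 + d\right) - 338 = -214 + d$)
$\frac{1}{K{\left(x{\left(n{\left(3,-1 \right)},o{\left(2,0 \right)} \right)},285 \right)} + 304510} = \frac{1}{\left(-214 - 9\right) + 304510} = \frac{1}{-223 + 304510} = \frac{1}{304287}$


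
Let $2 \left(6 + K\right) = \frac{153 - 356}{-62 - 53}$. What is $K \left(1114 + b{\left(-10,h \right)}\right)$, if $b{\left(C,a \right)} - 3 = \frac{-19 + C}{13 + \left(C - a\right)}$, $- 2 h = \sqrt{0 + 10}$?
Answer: $- \frac{16886419}{2990} - \frac{34133 \sqrt{10}}{2990} \approx -5683.7$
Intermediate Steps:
$K = - \frac{1177}{230}$ ($K = -6 + \frac{\left(153 - 356\right) \frac{1}{-62 - 53}}{2} = -6 + \frac{\left(-203\right) \frac{1}{-115}}{2} = -6 + \frac{\left(-203\right) \left(- \frac{1}{115}\right)}{2} = -6 + \frac{1}{2} \cdot \frac{203}{115} = -6 + \frac{203}{230} = - \frac{1177}{230} \approx -5.1174$)
$h = - \frac{\sqrt{10}}{2}$ ($h = - \frac{\sqrt{0 + 10}}{2} = - \frac{\sqrt{10}}{2} \approx -1.5811$)
$b{\left(C,a \right)} = 3 + \frac{-19 + C}{13 + C - a}$ ($b{\left(C,a \right)} = 3 + \frac{-19 + C}{13 + \left(C - a\right)} = 3 + \frac{-19 + C}{13 + C - a}$)
$K \left(1114 + b{\left(-10,h \right)}\right) = - \frac{1177 \left(1114 + \frac{20 - 3 \left(- \frac{\sqrt{10}}{2}\right) + 4 \left(-10\right)}{13 - 10 - - \frac{\sqrt{10}}{2}}\right)}{230} = - \frac{1177 \left(1114 + \frac{20 + \frac{3 \sqrt{10}}{2} - 40}{13 - 10 + \frac{\sqrt{10}}{2}}\right)}{230} = - \frac{1177 \left(1114 + \frac{-20 + \frac{3 \sqrt{10}}{2}}{3 + \frac{\sqrt{10}}{2}}\right)}{230} = - \frac{655589}{115} - \frac{1177 \left(-20 + \frac{3 \sqrt{10}}{2}\right)}{230 \left(3 + \frac{\sqrt{10}}{2}\right)}$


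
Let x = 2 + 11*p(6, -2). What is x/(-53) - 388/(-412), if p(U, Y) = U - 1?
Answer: -730/5459 ≈ -0.13372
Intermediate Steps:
p(U, Y) = -1 + U
x = 57 (x = 2 + 11*(-1 + 6) = 2 + 11*5 = 2 + 55 = 57)
x/(-53) - 388/(-412) = 57/(-53) - 388/(-412) = 57*(-1/53) - 388*(-1/412) = -57/53 + 97/103 = -730/5459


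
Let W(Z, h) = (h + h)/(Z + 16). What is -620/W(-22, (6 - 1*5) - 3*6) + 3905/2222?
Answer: -369685/3434 ≈ -107.65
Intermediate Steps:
W(Z, h) = 2*h/(16 + Z) (W(Z, h) = (2*h)/(16 + Z) = 2*h/(16 + Z))
-620/W(-22, (6 - 1*5) - 3*6) + 3905/2222 = -620*(16 - 22)/(2*((6 - 1*5) - 3*6)) + 3905/2222 = -620*(-3/((6 - 5) - 18)) + 3905*(1/2222) = -620*(-3/(1 - 18)) + 355/202 = -620/(2*(-17)*(-⅙)) + 355/202 = -620/17/3 + 355/202 = -620*3/17 + 355/202 = -1860/17 + 355/202 = -369685/3434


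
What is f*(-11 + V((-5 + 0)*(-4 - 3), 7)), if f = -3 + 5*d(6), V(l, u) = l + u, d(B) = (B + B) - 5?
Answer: 992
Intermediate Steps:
d(B) = -5 + 2*B (d(B) = 2*B - 5 = -5 + 2*B)
f = 32 (f = -3 + 5*(-5 + 2*6) = -3 + 5*(-5 + 12) = -3 + 5*7 = -3 + 35 = 32)
f*(-11 + V((-5 + 0)*(-4 - 3), 7)) = 32*(-11 + ((-5 + 0)*(-4 - 3) + 7)) = 32*(-11 + (-5*(-7) + 7)) = 32*(-11 + (35 + 7)) = 32*(-11 + 42) = 32*31 = 992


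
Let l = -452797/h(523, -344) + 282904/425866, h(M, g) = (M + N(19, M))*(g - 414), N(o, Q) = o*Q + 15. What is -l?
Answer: -1219551376201/1690698666650 ≈ -0.72133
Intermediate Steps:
N(o, Q) = 15 + Q*o (N(o, Q) = Q*o + 15 = 15 + Q*o)
h(M, g) = (-414 + g)*(15 + 20*M) (h(M, g) = (M + (15 + M*19))*(g - 414) = (M + (15 + 19*M))*(-414 + g) = (15 + 20*M)*(-414 + g) = (-414 + g)*(15 + 20*M))
l = 1219551376201/1690698666650 (l = -452797/(-6210 - 8280*523 + 15*(-344) + 20*523*(-344)) + 282904/425866 = -452797/(-6210 - 4330440 - 5160 - 3598240) + 282904*(1/425866) = -452797/(-7940050) + 141452/212933 = -452797*(-1/7940050) + 141452/212933 = 452797/7940050 + 141452/212933 = 1219551376201/1690698666650 ≈ 0.72133)
-l = -1*1219551376201/1690698666650 = -1219551376201/1690698666650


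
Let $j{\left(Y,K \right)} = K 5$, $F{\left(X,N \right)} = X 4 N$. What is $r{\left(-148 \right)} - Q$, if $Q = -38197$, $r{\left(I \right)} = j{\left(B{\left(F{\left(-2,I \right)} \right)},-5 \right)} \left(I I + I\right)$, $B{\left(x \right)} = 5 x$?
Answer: $-505703$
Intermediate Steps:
$F{\left(X,N \right)} = 4 N X$ ($F{\left(X,N \right)} = 4 X N = 4 N X$)
$j{\left(Y,K \right)} = 5 K$
$r{\left(I \right)} = - 25 I - 25 I^{2}$ ($r{\left(I \right)} = 5 \left(-5\right) \left(I I + I\right) = - 25 \left(I^{2} + I\right) = - 25 \left(I + I^{2}\right) = - 25 I - 25 I^{2}$)
$r{\left(-148 \right)} - Q = \left(-25\right) \left(-148\right) \left(1 - 148\right) - -38197 = \left(-25\right) \left(-148\right) \left(-147\right) + 38197 = -543900 + 38197 = -505703$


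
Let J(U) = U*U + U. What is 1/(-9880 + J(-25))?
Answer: -1/9280 ≈ -0.00010776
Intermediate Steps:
J(U) = U + U**2 (J(U) = U**2 + U = U + U**2)
1/(-9880 + J(-25)) = 1/(-9880 - 25*(1 - 25)) = 1/(-9880 - 25*(-24)) = 1/(-9880 + 600) = 1/(-9280) = -1/9280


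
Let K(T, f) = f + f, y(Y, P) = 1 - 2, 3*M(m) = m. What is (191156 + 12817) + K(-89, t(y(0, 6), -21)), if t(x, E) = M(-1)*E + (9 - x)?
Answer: 204007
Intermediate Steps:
M(m) = m/3
y(Y, P) = -1
t(x, E) = 9 - x - E/3 (t(x, E) = ((1/3)*(-1))*E + (9 - x) = -E/3 + (9 - x) = 9 - x - E/3)
K(T, f) = 2*f
(191156 + 12817) + K(-89, t(y(0, 6), -21)) = (191156 + 12817) + 2*(9 - 1*(-1) - 1/3*(-21)) = 203973 + 2*(9 + 1 + 7) = 203973 + 2*17 = 203973 + 34 = 204007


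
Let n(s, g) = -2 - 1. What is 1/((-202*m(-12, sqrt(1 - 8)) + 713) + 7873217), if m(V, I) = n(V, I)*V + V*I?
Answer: 3933329/30942174609698 - 606*I*sqrt(7)/15471087304849 ≈ 1.2712e-7 - 1.0363e-10*I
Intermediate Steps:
n(s, g) = -3
m(V, I) = -3*V + I*V (m(V, I) = -3*V + V*I = -3*V + I*V)
1/((-202*m(-12, sqrt(1 - 8)) + 713) + 7873217) = 1/((-(-2424)*(-3 + sqrt(1 - 8)) + 713) + 7873217) = 1/((-(-2424)*(-3 + sqrt(-7)) + 713) + 7873217) = 1/((-(-2424)*(-3 + I*sqrt(7)) + 713) + 7873217) = 1/((-202*(36 - 12*I*sqrt(7)) + 713) + 7873217) = 1/(((-7272 + 2424*I*sqrt(7)) + 713) + 7873217) = 1/((-6559 + 2424*I*sqrt(7)) + 7873217) = 1/(7866658 + 2424*I*sqrt(7))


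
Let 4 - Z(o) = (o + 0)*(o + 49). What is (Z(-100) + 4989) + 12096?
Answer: 11989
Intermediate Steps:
Z(o) = 4 - o*(49 + o) (Z(o) = 4 - (o + 0)*(o + 49) = 4 - o*(49 + o))
(Z(-100) + 4989) + 12096 = ((4 - 1*(-100)² - 49*(-100)) + 4989) + 12096 = ((4 - 1*10000 + 4900) + 4989) + 12096 = ((4 - 10000 + 4900) + 4989) + 12096 = (-5096 + 4989) + 12096 = -107 + 12096 = 11989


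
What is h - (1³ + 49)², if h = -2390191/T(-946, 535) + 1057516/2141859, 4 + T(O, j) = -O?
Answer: -3387511289999/672543726 ≈ -5036.9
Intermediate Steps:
T(O, j) = -4 - O
h = -1706151974999/672543726 (h = -2390191/(-4 - 1*(-946)) + 1057516/2141859 = -2390191/(-4 + 946) + 1057516*(1/2141859) = -2390191/942 + 1057516/2141859 = -1706151974999/672543726 ≈ -2536.9)
h - (1³ + 49)² = -1706151974999/672543726 - (1³ + 49)² = -1706151974999/672543726 - (1 + 49)² = -1706151974999/672543726 - 1*50² = -1706151974999/672543726 - 1*2500 = -1706151974999/672543726 - 2500 = -3387511289999/672543726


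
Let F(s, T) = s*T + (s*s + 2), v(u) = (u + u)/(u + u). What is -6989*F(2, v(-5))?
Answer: -55912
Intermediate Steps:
v(u) = 1 (v(u) = (2*u)/((2*u)) = (2*u)*(1/(2*u)) = 1)
F(s, T) = 2 + s² + T*s (F(s, T) = T*s + (s² + 2) = T*s + (2 + s²) = 2 + s² + T*s)
-6989*F(2, v(-5)) = -6989*(2 + 2² + 1*2) = -6989*(2 + 4 + 2) = -6989*8 = -55912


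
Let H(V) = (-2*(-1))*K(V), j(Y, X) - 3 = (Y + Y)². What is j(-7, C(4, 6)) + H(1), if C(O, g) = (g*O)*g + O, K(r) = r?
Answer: 201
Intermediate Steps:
C(O, g) = O + O*g² (C(O, g) = (O*g)*g + O = O*g² + O = O + O*g²)
j(Y, X) = 3 + 4*Y² (j(Y, X) = 3 + (Y + Y)² = 3 + (2*Y)² = 3 + 4*Y²)
H(V) = 2*V (H(V) = (-2*(-1))*V = 2*V)
j(-7, C(4, 6)) + H(1) = (3 + 4*(-7)²) + 2*1 = (3 + 4*49) + 2 = (3 + 196) + 2 = 199 + 2 = 201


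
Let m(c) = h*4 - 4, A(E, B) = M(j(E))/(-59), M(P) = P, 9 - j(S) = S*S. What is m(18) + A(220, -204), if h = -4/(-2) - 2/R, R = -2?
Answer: 48863/59 ≈ 828.19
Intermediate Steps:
j(S) = 9 - S**2 (j(S) = 9 - S*S = 9 - S**2)
A(E, B) = -9/59 + E**2/59 (A(E, B) = (9 - E**2)/(-59) = (9 - E**2)*(-1/59) = -9/59 + E**2/59)
h = 3 (h = -4/(-2) - 2/(-2) = -4*(-1/2) - 2*(-1/2) = 2 + 1 = 3)
m(c) = 8 (m(c) = 3*4 - 4 = 12 - 4 = 8)
m(18) + A(220, -204) = 8 + (-9/59 + (1/59)*220**2) = 8 + (-9/59 + (1/59)*48400) = 8 + (-9/59 + 48400/59) = 8 + 48391/59 = 48863/59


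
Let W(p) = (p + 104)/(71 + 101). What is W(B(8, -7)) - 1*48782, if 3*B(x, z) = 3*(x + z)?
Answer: -8390399/172 ≈ -48781.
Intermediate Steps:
B(x, z) = x + z (B(x, z) = (3*(x + z))/3 = (3*x + 3*z)/3 = x + z)
W(p) = 26/43 + p/172 (W(p) = (104 + p)/172 = (104 + p)*(1/172) = 26/43 + p/172)
W(B(8, -7)) - 1*48782 = (26/43 + (8 - 7)/172) - 1*48782 = (26/43 + (1/172)*1) - 48782 = (26/43 + 1/172) - 48782 = 105/172 - 48782 = -8390399/172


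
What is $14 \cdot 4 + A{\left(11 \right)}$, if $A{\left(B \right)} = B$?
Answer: $67$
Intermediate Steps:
$14 \cdot 4 + A{\left(11 \right)} = 14 \cdot 4 + 11 = 56 + 11 = 67$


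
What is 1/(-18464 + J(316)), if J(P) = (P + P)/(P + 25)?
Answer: -341/6295592 ≈ -5.4165e-5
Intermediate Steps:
J(P) = 2*P/(25 + P) (J(P) = (2*P)/(25 + P) = 2*P/(25 + P))
1/(-18464 + J(316)) = 1/(-18464 + 2*316/(25 + 316)) = 1/(-18464 + 2*316/341) = 1/(-18464 + 2*316*(1/341)) = 1/(-18464 + 632/341) = 1/(-6295592/341) = -341/6295592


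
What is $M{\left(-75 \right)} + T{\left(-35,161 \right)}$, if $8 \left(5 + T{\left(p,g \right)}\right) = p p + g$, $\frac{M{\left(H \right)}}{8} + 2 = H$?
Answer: $- \frac{1791}{4} \approx -447.75$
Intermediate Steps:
$M{\left(H \right)} = -16 + 8 H$
$T{\left(p,g \right)} = -5 + \frac{g}{8} + \frac{p^{2}}{8}$ ($T{\left(p,g \right)} = -5 + \frac{p p + g}{8} = -5 + \frac{p^{2} + g}{8} = -5 + \frac{g + p^{2}}{8} = -5 + \left(\frac{g}{8} + \frac{p^{2}}{8}\right) = -5 + \frac{g}{8} + \frac{p^{2}}{8}$)
$M{\left(-75 \right)} + T{\left(-35,161 \right)} = \left(-16 + 8 \left(-75\right)\right) + \left(-5 + \frac{1}{8} \cdot 161 + \frac{\left(-35\right)^{2}}{8}\right) = \left(-16 - 600\right) + \left(-5 + \frac{161}{8} + \frac{1}{8} \cdot 1225\right) = -616 + \left(-5 + \frac{161}{8} + \frac{1225}{8}\right) = -616 + \frac{673}{4} = - \frac{1791}{4}$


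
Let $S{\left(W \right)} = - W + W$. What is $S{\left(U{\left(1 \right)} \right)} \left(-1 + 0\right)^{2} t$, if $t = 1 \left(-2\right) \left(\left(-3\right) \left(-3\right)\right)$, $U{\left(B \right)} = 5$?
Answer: $0$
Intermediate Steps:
$S{\left(W \right)} = 0$
$t = -18$ ($t = \left(-2\right) 9 = -18$)
$S{\left(U{\left(1 \right)} \right)} \left(-1 + 0\right)^{2} t = 0 \left(-1 + 0\right)^{2} \left(-18\right) = 0 \left(-1\right)^{2} \left(-18\right) = 0 \cdot 1 \left(-18\right) = 0 \left(-18\right) = 0$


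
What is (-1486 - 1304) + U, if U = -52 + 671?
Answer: -2171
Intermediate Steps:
U = 619
(-1486 - 1304) + U = (-1486 - 1304) + 619 = -2790 + 619 = -2171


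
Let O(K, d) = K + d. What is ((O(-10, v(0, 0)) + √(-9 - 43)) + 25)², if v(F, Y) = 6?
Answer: 389 + 84*I*√13 ≈ 389.0 + 302.87*I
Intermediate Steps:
((O(-10, v(0, 0)) + √(-9 - 43)) + 25)² = (((-10 + 6) + √(-9 - 43)) + 25)² = ((-4 + √(-52)) + 25)² = ((-4 + 2*I*√13) + 25)² = (21 + 2*I*√13)²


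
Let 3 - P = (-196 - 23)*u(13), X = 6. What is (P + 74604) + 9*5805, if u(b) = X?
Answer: 128166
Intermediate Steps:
u(b) = 6
P = 1317 (P = 3 - (-196 - 23)*6 = 3 - (-219)*6 = 3 - 1*(-1314) = 3 + 1314 = 1317)
(P + 74604) + 9*5805 = (1317 + 74604) + 9*5805 = 75921 + 52245 = 128166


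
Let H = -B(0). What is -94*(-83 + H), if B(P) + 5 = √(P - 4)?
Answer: 7332 + 188*I ≈ 7332.0 + 188.0*I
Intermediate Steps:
B(P) = -5 + √(-4 + P) (B(P) = -5 + √(P - 4) = -5 + √(-4 + P))
H = 5 - 2*I (H = -(-5 + √(-4 + 0)) = -(-5 + √(-4)) = -(-5 + 2*I) = 5 - 2*I ≈ 5.0 - 2.0*I)
-94*(-83 + H) = -94*(-83 + (5 - 2*I)) = -94*(-78 - 2*I) = 7332 + 188*I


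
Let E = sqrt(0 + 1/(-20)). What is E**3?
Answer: -I*sqrt(5)/200 ≈ -0.01118*I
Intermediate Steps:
E = I*sqrt(5)/10 (E = sqrt(0 - 1/20) = sqrt(-1/20) = I*sqrt(5)/10 ≈ 0.22361*I)
E**3 = (I*sqrt(5)/10)**3 = -I*sqrt(5)/200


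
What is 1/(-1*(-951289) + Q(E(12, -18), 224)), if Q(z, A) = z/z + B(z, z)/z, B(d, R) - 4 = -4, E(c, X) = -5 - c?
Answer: 1/951290 ≈ 1.0512e-6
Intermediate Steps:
B(d, R) = 0 (B(d, R) = 4 - 4 = 0)
Q(z, A) = 1 (Q(z, A) = z/z + 0/z = 1 + 0 = 1)
1/(-1*(-951289) + Q(E(12, -18), 224)) = 1/(-1*(-951289) + 1) = 1/(951289 + 1) = 1/951290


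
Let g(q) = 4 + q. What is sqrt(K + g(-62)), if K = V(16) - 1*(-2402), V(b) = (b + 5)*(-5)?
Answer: sqrt(2239) ≈ 47.318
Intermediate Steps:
V(b) = -25 - 5*b (V(b) = (5 + b)*(-5) = -25 - 5*b)
K = 2297 (K = (-25 - 5*16) - 1*(-2402) = (-25 - 80) + 2402 = -105 + 2402 = 2297)
sqrt(K + g(-62)) = sqrt(2297 + (4 - 62)) = sqrt(2297 - 58) = sqrt(2239)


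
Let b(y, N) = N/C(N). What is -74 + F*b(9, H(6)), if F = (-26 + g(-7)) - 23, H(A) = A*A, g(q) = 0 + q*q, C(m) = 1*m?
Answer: -74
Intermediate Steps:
C(m) = m
g(q) = q² (g(q) = 0 + q² = q²)
H(A) = A²
b(y, N) = 1 (b(y, N) = N/N = 1)
F = 0 (F = (-26 + (-7)²) - 23 = (-26 + 49) - 23 = 23 - 23 = 0)
-74 + F*b(9, H(6)) = -74 + 0*1 = -74 + 0 = -74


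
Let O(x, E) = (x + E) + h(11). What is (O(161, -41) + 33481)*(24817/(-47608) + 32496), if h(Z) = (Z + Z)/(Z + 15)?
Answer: 84473284538853/77363 ≈ 1.0919e+9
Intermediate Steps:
h(Z) = 2*Z/(15 + Z) (h(Z) = (2*Z)/(15 + Z) = 2*Z/(15 + Z))
O(x, E) = 11/13 + E + x (O(x, E) = (x + E) + 2*11/(15 + 11) = (E + x) + 2*11/26 = (E + x) + 2*11*(1/26) = (E + x) + 11/13 = 11/13 + E + x)
(O(161, -41) + 33481)*(24817/(-47608) + 32496) = ((11/13 - 41 + 161) + 33481)*(24817/(-47608) + 32496) = (1571/13 + 33481)*(24817*(-1/47608) + 32496) = 436824*(-24817/47608 + 32496)/13 = (436824/13)*(1547044751/47608) = 84473284538853/77363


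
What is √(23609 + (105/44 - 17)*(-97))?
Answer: √12112837/22 ≈ 158.20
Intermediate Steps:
√(23609 + (105/44 - 17)*(-97)) = √(23609 - 643/44*(-97)) = √(23609 + 62371/44) = √(1101167/44) = √12112837/22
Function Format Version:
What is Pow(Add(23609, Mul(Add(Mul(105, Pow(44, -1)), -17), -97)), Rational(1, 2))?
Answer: Mul(Rational(1, 22), Pow(12112837, Rational(1, 2))) ≈ 158.20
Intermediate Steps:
Pow(Add(23609, Mul(Add(Mul(105, Pow(44, -1)), -17), -97)), Rational(1, 2)) = Pow(Add(23609, Mul(Add(Mul(105, Rational(1, 44)), -17), -97)), Rational(1, 2)) = Pow(Add(23609, Mul(Add(Rational(105, 44), -17), -97)), Rational(1, 2)) = Pow(Add(23609, Mul(Rational(-643, 44), -97)), Rational(1, 2)) = Pow(Add(23609, Rational(62371, 44)), Rational(1, 2)) = Pow(Rational(1101167, 44), Rational(1, 2)) = Mul(Rational(1, 22), Pow(12112837, Rational(1, 2)))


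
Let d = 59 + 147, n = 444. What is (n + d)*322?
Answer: 209300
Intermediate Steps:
d = 206
(n + d)*322 = (444 + 206)*322 = 650*322 = 209300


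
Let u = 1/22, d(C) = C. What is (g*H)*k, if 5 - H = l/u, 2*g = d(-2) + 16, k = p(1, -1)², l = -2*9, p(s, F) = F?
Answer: 2807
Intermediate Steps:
l = -18
k = 1 (k = (-1)² = 1)
u = 1/22 ≈ 0.045455
g = 7 (g = (-2 + 16)/2 = (½)*14 = 7)
H = 401 (H = 5 - (-18)/1/22 = 5 - (-18)*22 = 5 - 1*(-396) = 5 + 396 = 401)
(g*H)*k = (7*401)*1 = 2807*1 = 2807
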